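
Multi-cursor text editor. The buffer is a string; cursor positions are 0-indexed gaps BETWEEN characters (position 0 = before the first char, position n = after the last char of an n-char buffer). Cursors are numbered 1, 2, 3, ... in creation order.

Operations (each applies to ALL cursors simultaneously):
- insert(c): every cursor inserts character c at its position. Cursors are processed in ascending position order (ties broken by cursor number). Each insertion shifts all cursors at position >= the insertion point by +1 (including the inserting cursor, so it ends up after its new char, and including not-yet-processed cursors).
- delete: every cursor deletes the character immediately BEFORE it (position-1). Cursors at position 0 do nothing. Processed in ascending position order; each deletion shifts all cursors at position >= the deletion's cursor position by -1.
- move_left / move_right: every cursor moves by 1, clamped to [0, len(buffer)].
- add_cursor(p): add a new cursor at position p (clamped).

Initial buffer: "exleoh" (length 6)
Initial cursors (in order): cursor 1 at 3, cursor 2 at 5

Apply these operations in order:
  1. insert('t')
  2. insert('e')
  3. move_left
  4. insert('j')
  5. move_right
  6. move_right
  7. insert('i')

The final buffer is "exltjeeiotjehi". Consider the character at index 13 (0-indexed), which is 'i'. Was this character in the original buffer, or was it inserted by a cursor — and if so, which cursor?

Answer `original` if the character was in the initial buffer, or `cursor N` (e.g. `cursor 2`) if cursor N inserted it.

Answer: cursor 2

Derivation:
After op 1 (insert('t')): buffer="exlteoth" (len 8), cursors c1@4 c2@7, authorship ...1..2.
After op 2 (insert('e')): buffer="exlteeoteh" (len 10), cursors c1@5 c2@9, authorship ...11..22.
After op 3 (move_left): buffer="exlteeoteh" (len 10), cursors c1@4 c2@8, authorship ...11..22.
After op 4 (insert('j')): buffer="exltjeeotjeh" (len 12), cursors c1@5 c2@10, authorship ...111..222.
After op 5 (move_right): buffer="exltjeeotjeh" (len 12), cursors c1@6 c2@11, authorship ...111..222.
After op 6 (move_right): buffer="exltjeeotjeh" (len 12), cursors c1@7 c2@12, authorship ...111..222.
After op 7 (insert('i')): buffer="exltjeeiotjehi" (len 14), cursors c1@8 c2@14, authorship ...111.1.222.2
Authorship (.=original, N=cursor N): . . . 1 1 1 . 1 . 2 2 2 . 2
Index 13: author = 2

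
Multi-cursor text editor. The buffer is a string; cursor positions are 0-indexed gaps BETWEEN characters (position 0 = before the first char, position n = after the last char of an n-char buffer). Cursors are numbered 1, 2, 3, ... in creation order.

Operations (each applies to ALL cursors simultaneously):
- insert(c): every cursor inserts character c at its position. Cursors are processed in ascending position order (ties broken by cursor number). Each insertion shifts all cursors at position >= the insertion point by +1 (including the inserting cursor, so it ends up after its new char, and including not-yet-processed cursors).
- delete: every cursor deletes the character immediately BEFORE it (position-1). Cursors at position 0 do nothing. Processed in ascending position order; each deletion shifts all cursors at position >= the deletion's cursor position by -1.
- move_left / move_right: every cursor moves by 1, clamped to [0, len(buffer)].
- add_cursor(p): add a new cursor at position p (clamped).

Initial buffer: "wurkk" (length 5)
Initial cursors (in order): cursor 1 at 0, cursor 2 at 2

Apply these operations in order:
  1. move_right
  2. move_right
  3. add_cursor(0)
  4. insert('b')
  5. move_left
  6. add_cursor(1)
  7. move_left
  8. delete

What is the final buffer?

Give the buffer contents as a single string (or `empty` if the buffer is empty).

After op 1 (move_right): buffer="wurkk" (len 5), cursors c1@1 c2@3, authorship .....
After op 2 (move_right): buffer="wurkk" (len 5), cursors c1@2 c2@4, authorship .....
After op 3 (add_cursor(0)): buffer="wurkk" (len 5), cursors c3@0 c1@2 c2@4, authorship .....
After op 4 (insert('b')): buffer="bwubrkbk" (len 8), cursors c3@1 c1@4 c2@7, authorship 3..1..2.
After op 5 (move_left): buffer="bwubrkbk" (len 8), cursors c3@0 c1@3 c2@6, authorship 3..1..2.
After op 6 (add_cursor(1)): buffer="bwubrkbk" (len 8), cursors c3@0 c4@1 c1@3 c2@6, authorship 3..1..2.
After op 7 (move_left): buffer="bwubrkbk" (len 8), cursors c3@0 c4@0 c1@2 c2@5, authorship 3..1..2.
After op 8 (delete): buffer="bubkbk" (len 6), cursors c3@0 c4@0 c1@1 c2@3, authorship 3.1.2.

Answer: bubkbk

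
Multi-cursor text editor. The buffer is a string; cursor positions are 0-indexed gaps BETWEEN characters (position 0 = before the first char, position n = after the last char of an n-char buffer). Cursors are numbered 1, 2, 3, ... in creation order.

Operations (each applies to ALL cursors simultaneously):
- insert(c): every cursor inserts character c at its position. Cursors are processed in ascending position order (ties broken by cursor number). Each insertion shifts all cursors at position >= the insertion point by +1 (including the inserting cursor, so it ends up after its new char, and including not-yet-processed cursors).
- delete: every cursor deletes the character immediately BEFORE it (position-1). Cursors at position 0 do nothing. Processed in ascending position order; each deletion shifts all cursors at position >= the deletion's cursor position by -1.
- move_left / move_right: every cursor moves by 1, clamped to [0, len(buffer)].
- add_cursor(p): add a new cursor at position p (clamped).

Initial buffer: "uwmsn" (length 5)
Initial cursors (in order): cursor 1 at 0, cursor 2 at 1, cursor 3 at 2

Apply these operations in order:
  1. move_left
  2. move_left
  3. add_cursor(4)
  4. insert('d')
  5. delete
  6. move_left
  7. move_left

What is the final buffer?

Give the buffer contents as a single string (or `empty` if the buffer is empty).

Answer: uwmsn

Derivation:
After op 1 (move_left): buffer="uwmsn" (len 5), cursors c1@0 c2@0 c3@1, authorship .....
After op 2 (move_left): buffer="uwmsn" (len 5), cursors c1@0 c2@0 c3@0, authorship .....
After op 3 (add_cursor(4)): buffer="uwmsn" (len 5), cursors c1@0 c2@0 c3@0 c4@4, authorship .....
After op 4 (insert('d')): buffer="ddduwmsdn" (len 9), cursors c1@3 c2@3 c3@3 c4@8, authorship 123....4.
After op 5 (delete): buffer="uwmsn" (len 5), cursors c1@0 c2@0 c3@0 c4@4, authorship .....
After op 6 (move_left): buffer="uwmsn" (len 5), cursors c1@0 c2@0 c3@0 c4@3, authorship .....
After op 7 (move_left): buffer="uwmsn" (len 5), cursors c1@0 c2@0 c3@0 c4@2, authorship .....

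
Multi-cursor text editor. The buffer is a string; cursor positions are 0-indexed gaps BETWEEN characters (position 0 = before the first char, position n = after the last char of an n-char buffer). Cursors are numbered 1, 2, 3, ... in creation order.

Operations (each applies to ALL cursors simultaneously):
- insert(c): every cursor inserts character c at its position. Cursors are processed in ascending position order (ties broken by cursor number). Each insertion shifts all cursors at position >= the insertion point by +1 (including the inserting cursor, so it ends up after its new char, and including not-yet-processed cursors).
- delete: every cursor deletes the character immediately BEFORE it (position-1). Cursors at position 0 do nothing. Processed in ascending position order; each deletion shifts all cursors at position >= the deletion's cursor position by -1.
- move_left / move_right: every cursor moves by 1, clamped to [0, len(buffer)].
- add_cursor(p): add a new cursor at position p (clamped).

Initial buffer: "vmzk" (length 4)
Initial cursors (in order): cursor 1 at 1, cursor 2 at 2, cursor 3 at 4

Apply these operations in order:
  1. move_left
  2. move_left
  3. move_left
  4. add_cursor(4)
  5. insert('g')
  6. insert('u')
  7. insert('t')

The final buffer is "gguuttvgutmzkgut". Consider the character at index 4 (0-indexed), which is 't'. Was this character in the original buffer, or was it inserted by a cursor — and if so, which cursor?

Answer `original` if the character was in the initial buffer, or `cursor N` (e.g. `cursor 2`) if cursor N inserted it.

Answer: cursor 1

Derivation:
After op 1 (move_left): buffer="vmzk" (len 4), cursors c1@0 c2@1 c3@3, authorship ....
After op 2 (move_left): buffer="vmzk" (len 4), cursors c1@0 c2@0 c3@2, authorship ....
After op 3 (move_left): buffer="vmzk" (len 4), cursors c1@0 c2@0 c3@1, authorship ....
After op 4 (add_cursor(4)): buffer="vmzk" (len 4), cursors c1@0 c2@0 c3@1 c4@4, authorship ....
After op 5 (insert('g')): buffer="ggvgmzkg" (len 8), cursors c1@2 c2@2 c3@4 c4@8, authorship 12.3...4
After op 6 (insert('u')): buffer="gguuvgumzkgu" (len 12), cursors c1@4 c2@4 c3@7 c4@12, authorship 1212.33...44
After op 7 (insert('t')): buffer="gguuttvgutmzkgut" (len 16), cursors c1@6 c2@6 c3@10 c4@16, authorship 121212.333...444
Authorship (.=original, N=cursor N): 1 2 1 2 1 2 . 3 3 3 . . . 4 4 4
Index 4: author = 1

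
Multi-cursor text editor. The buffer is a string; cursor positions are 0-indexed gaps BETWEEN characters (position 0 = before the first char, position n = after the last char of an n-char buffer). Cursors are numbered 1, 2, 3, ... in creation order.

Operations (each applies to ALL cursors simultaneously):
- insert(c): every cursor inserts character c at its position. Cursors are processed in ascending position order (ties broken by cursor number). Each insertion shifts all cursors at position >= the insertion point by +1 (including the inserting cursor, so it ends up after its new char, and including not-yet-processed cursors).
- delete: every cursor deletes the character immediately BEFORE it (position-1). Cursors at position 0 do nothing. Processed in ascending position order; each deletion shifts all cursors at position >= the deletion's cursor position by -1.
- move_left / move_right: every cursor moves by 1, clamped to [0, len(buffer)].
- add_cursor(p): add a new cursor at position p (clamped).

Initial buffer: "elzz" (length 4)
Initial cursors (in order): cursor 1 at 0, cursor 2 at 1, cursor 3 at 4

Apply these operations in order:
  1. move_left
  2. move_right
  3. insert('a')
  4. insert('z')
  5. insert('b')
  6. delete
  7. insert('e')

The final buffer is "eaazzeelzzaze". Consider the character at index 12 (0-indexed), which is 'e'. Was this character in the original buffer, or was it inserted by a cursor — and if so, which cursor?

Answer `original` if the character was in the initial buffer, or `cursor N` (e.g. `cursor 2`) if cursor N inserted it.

Answer: cursor 3

Derivation:
After op 1 (move_left): buffer="elzz" (len 4), cursors c1@0 c2@0 c3@3, authorship ....
After op 2 (move_right): buffer="elzz" (len 4), cursors c1@1 c2@1 c3@4, authorship ....
After op 3 (insert('a')): buffer="eaalzza" (len 7), cursors c1@3 c2@3 c3@7, authorship .12...3
After op 4 (insert('z')): buffer="eaazzlzzaz" (len 10), cursors c1@5 c2@5 c3@10, authorship .1212...33
After op 5 (insert('b')): buffer="eaazzbblzzazb" (len 13), cursors c1@7 c2@7 c3@13, authorship .121212...333
After op 6 (delete): buffer="eaazzlzzaz" (len 10), cursors c1@5 c2@5 c3@10, authorship .1212...33
After op 7 (insert('e')): buffer="eaazzeelzzaze" (len 13), cursors c1@7 c2@7 c3@13, authorship .121212...333
Authorship (.=original, N=cursor N): . 1 2 1 2 1 2 . . . 3 3 3
Index 12: author = 3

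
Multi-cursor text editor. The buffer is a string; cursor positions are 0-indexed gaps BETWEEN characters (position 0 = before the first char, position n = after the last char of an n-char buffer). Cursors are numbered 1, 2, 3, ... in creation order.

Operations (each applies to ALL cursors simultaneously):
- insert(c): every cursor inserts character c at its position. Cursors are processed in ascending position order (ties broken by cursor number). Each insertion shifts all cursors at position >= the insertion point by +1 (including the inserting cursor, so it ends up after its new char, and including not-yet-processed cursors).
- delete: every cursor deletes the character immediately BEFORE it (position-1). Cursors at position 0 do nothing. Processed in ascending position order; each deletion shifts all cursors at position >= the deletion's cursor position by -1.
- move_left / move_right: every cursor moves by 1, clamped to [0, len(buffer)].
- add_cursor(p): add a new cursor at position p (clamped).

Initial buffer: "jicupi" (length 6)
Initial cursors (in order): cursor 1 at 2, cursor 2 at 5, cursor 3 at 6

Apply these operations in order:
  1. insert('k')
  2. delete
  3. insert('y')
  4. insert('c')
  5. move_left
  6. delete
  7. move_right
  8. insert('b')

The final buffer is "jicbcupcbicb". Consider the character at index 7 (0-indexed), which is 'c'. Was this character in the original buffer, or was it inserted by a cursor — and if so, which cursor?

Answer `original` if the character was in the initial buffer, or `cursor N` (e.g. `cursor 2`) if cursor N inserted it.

Answer: cursor 2

Derivation:
After op 1 (insert('k')): buffer="jikcupkik" (len 9), cursors c1@3 c2@7 c3@9, authorship ..1...2.3
After op 2 (delete): buffer="jicupi" (len 6), cursors c1@2 c2@5 c3@6, authorship ......
After op 3 (insert('y')): buffer="jiycupyiy" (len 9), cursors c1@3 c2@7 c3@9, authorship ..1...2.3
After op 4 (insert('c')): buffer="jiyccupyciyc" (len 12), cursors c1@4 c2@9 c3@12, authorship ..11...22.33
After op 5 (move_left): buffer="jiyccupyciyc" (len 12), cursors c1@3 c2@8 c3@11, authorship ..11...22.33
After op 6 (delete): buffer="jiccupcic" (len 9), cursors c1@2 c2@6 c3@8, authorship ..1...2.3
After op 7 (move_right): buffer="jiccupcic" (len 9), cursors c1@3 c2@7 c3@9, authorship ..1...2.3
After op 8 (insert('b')): buffer="jicbcupcbicb" (len 12), cursors c1@4 c2@9 c3@12, authorship ..11...22.33
Authorship (.=original, N=cursor N): . . 1 1 . . . 2 2 . 3 3
Index 7: author = 2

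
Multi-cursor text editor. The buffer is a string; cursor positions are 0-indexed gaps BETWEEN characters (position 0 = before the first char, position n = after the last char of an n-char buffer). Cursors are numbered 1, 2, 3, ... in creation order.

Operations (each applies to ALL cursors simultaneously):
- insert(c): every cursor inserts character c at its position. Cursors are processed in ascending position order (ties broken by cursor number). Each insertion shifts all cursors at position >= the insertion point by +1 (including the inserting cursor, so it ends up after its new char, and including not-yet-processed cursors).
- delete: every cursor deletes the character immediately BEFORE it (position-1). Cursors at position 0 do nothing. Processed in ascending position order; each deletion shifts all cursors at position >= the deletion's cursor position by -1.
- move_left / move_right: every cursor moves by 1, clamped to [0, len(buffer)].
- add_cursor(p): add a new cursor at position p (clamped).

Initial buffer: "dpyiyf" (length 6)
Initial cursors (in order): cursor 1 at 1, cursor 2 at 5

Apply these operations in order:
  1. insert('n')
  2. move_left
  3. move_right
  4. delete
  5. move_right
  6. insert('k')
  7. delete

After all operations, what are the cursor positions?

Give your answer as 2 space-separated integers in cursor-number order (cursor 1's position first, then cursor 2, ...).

After op 1 (insert('n')): buffer="dnpyiynf" (len 8), cursors c1@2 c2@7, authorship .1....2.
After op 2 (move_left): buffer="dnpyiynf" (len 8), cursors c1@1 c2@6, authorship .1....2.
After op 3 (move_right): buffer="dnpyiynf" (len 8), cursors c1@2 c2@7, authorship .1....2.
After op 4 (delete): buffer="dpyiyf" (len 6), cursors c1@1 c2@5, authorship ......
After op 5 (move_right): buffer="dpyiyf" (len 6), cursors c1@2 c2@6, authorship ......
After op 6 (insert('k')): buffer="dpkyiyfk" (len 8), cursors c1@3 c2@8, authorship ..1....2
After op 7 (delete): buffer="dpyiyf" (len 6), cursors c1@2 c2@6, authorship ......

Answer: 2 6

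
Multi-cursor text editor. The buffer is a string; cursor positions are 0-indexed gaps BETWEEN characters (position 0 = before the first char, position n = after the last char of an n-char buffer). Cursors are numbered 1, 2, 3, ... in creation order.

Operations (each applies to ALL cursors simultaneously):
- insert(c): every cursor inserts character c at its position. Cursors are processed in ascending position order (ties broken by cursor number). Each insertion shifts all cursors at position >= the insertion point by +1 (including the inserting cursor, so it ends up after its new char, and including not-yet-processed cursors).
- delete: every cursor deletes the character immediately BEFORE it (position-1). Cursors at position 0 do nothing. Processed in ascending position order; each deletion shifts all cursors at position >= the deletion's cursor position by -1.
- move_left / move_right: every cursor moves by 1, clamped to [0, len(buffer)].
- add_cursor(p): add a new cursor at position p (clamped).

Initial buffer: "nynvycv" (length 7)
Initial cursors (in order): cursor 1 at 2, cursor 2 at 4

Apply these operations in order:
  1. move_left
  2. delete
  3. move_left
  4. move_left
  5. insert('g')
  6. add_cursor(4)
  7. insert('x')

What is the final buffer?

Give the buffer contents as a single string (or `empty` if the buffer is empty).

Answer: ggxxyvxycv

Derivation:
After op 1 (move_left): buffer="nynvycv" (len 7), cursors c1@1 c2@3, authorship .......
After op 2 (delete): buffer="yvycv" (len 5), cursors c1@0 c2@1, authorship .....
After op 3 (move_left): buffer="yvycv" (len 5), cursors c1@0 c2@0, authorship .....
After op 4 (move_left): buffer="yvycv" (len 5), cursors c1@0 c2@0, authorship .....
After op 5 (insert('g')): buffer="ggyvycv" (len 7), cursors c1@2 c2@2, authorship 12.....
After op 6 (add_cursor(4)): buffer="ggyvycv" (len 7), cursors c1@2 c2@2 c3@4, authorship 12.....
After op 7 (insert('x')): buffer="ggxxyvxycv" (len 10), cursors c1@4 c2@4 c3@7, authorship 1212..3...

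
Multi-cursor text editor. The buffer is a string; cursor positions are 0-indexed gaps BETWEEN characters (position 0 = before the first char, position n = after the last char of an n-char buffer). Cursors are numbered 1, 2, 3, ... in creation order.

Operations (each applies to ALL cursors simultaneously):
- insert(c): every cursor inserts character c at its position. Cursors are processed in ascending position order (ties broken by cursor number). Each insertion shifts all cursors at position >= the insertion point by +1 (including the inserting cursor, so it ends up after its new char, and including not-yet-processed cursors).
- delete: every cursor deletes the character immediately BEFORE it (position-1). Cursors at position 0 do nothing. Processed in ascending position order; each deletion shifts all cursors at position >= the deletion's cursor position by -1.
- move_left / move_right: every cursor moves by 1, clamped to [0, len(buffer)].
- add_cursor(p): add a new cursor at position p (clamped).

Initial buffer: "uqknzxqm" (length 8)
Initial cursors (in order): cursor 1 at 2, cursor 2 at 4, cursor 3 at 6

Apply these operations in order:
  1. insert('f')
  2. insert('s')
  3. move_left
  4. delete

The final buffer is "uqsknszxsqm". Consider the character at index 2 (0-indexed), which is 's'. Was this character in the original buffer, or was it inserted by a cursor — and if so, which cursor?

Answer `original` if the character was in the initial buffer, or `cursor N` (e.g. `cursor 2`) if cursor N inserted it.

After op 1 (insert('f')): buffer="uqfknfzxfqm" (len 11), cursors c1@3 c2@6 c3@9, authorship ..1..2..3..
After op 2 (insert('s')): buffer="uqfsknfszxfsqm" (len 14), cursors c1@4 c2@8 c3@12, authorship ..11..22..33..
After op 3 (move_left): buffer="uqfsknfszxfsqm" (len 14), cursors c1@3 c2@7 c3@11, authorship ..11..22..33..
After op 4 (delete): buffer="uqsknszxsqm" (len 11), cursors c1@2 c2@5 c3@8, authorship ..1..2..3..
Authorship (.=original, N=cursor N): . . 1 . . 2 . . 3 . .
Index 2: author = 1

Answer: cursor 1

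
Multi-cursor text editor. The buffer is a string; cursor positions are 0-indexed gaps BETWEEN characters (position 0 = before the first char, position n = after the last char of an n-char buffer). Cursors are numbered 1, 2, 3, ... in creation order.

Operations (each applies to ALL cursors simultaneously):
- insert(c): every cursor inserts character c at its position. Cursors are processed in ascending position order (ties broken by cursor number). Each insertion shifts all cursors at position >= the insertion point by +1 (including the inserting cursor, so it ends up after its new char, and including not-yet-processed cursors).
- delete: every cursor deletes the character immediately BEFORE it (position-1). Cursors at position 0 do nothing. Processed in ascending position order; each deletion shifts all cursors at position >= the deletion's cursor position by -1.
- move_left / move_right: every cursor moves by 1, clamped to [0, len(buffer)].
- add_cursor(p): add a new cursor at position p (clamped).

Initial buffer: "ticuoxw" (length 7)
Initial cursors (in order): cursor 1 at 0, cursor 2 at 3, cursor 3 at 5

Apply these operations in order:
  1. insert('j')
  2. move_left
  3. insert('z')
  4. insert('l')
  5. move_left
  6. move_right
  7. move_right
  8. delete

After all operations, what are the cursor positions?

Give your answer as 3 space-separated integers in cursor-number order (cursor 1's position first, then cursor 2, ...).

After op 1 (insert('j')): buffer="jticjuojxw" (len 10), cursors c1@1 c2@5 c3@8, authorship 1...2..3..
After op 2 (move_left): buffer="jticjuojxw" (len 10), cursors c1@0 c2@4 c3@7, authorship 1...2..3..
After op 3 (insert('z')): buffer="zjticzjuozjxw" (len 13), cursors c1@1 c2@6 c3@10, authorship 11...22..33..
After op 4 (insert('l')): buffer="zljticzljuozljxw" (len 16), cursors c1@2 c2@8 c3@13, authorship 111...222..333..
After op 5 (move_left): buffer="zljticzljuozljxw" (len 16), cursors c1@1 c2@7 c3@12, authorship 111...222..333..
After op 6 (move_right): buffer="zljticzljuozljxw" (len 16), cursors c1@2 c2@8 c3@13, authorship 111...222..333..
After op 7 (move_right): buffer="zljticzljuozljxw" (len 16), cursors c1@3 c2@9 c3@14, authorship 111...222..333..
After op 8 (delete): buffer="zlticzluozlxw" (len 13), cursors c1@2 c2@7 c3@11, authorship 11...22..33..

Answer: 2 7 11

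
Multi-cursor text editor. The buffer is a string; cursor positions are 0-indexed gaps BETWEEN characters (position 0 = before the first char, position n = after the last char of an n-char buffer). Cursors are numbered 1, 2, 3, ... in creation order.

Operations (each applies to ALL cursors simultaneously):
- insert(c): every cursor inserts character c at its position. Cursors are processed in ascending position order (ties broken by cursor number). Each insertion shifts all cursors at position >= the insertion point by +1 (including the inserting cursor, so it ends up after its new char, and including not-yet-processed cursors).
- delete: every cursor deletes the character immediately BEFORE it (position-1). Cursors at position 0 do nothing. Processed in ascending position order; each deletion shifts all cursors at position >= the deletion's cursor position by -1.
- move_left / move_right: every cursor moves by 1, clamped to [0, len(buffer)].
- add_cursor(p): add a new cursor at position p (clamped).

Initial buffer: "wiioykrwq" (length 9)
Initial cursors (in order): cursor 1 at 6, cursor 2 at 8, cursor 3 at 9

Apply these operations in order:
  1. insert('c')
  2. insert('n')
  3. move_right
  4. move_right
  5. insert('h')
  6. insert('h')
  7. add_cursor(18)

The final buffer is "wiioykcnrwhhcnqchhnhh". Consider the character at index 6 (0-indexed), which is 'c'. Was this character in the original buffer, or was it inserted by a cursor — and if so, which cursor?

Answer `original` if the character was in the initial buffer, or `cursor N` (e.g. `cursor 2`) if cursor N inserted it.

Answer: cursor 1

Derivation:
After op 1 (insert('c')): buffer="wiioykcrwcqc" (len 12), cursors c1@7 c2@10 c3@12, authorship ......1..2.3
After op 2 (insert('n')): buffer="wiioykcnrwcnqcn" (len 15), cursors c1@8 c2@12 c3@15, authorship ......11..22.33
After op 3 (move_right): buffer="wiioykcnrwcnqcn" (len 15), cursors c1@9 c2@13 c3@15, authorship ......11..22.33
After op 4 (move_right): buffer="wiioykcnrwcnqcn" (len 15), cursors c1@10 c2@14 c3@15, authorship ......11..22.33
After op 5 (insert('h')): buffer="wiioykcnrwhcnqchnh" (len 18), cursors c1@11 c2@16 c3@18, authorship ......11..122.3233
After op 6 (insert('h')): buffer="wiioykcnrwhhcnqchhnhh" (len 21), cursors c1@12 c2@18 c3@21, authorship ......11..1122.322333
After op 7 (add_cursor(18)): buffer="wiioykcnrwhhcnqchhnhh" (len 21), cursors c1@12 c2@18 c4@18 c3@21, authorship ......11..1122.322333
Authorship (.=original, N=cursor N): . . . . . . 1 1 . . 1 1 2 2 . 3 2 2 3 3 3
Index 6: author = 1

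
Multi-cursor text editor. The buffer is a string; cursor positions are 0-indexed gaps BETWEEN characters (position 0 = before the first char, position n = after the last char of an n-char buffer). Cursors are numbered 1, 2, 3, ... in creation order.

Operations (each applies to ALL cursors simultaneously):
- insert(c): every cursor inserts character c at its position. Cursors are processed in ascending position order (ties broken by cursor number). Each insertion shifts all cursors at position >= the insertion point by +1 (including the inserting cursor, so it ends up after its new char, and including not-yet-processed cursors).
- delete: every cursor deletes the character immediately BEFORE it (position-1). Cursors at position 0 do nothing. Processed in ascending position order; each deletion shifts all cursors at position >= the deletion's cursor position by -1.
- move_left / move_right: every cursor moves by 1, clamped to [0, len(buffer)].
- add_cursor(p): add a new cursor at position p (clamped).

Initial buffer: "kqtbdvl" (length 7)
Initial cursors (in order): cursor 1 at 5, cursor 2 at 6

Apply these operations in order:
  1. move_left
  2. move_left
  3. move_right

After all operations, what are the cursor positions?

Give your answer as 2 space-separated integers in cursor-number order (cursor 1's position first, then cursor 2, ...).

Answer: 4 5

Derivation:
After op 1 (move_left): buffer="kqtbdvl" (len 7), cursors c1@4 c2@5, authorship .......
After op 2 (move_left): buffer="kqtbdvl" (len 7), cursors c1@3 c2@4, authorship .......
After op 3 (move_right): buffer="kqtbdvl" (len 7), cursors c1@4 c2@5, authorship .......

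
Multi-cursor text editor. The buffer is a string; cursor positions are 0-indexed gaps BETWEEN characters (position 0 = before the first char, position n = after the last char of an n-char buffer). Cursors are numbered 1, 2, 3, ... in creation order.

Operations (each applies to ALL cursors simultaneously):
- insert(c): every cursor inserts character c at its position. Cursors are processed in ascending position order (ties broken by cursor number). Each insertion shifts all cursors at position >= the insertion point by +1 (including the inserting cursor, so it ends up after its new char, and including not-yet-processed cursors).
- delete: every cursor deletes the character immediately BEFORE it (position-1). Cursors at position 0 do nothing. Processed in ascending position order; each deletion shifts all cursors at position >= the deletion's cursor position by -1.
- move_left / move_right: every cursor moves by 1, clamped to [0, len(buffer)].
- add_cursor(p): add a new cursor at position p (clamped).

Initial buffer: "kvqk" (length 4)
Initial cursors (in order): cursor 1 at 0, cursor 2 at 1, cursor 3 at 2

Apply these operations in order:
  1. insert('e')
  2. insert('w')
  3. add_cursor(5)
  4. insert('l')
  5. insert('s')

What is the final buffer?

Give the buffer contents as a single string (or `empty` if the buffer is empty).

Answer: ewlskewllssvewlsqk

Derivation:
After op 1 (insert('e')): buffer="ekeveqk" (len 7), cursors c1@1 c2@3 c3@5, authorship 1.2.3..
After op 2 (insert('w')): buffer="ewkewvewqk" (len 10), cursors c1@2 c2@5 c3@8, authorship 11.22.33..
After op 3 (add_cursor(5)): buffer="ewkewvewqk" (len 10), cursors c1@2 c2@5 c4@5 c3@8, authorship 11.22.33..
After op 4 (insert('l')): buffer="ewlkewllvewlqk" (len 14), cursors c1@3 c2@8 c4@8 c3@12, authorship 111.2224.333..
After op 5 (insert('s')): buffer="ewlskewllssvewlsqk" (len 18), cursors c1@4 c2@11 c4@11 c3@16, authorship 1111.222424.3333..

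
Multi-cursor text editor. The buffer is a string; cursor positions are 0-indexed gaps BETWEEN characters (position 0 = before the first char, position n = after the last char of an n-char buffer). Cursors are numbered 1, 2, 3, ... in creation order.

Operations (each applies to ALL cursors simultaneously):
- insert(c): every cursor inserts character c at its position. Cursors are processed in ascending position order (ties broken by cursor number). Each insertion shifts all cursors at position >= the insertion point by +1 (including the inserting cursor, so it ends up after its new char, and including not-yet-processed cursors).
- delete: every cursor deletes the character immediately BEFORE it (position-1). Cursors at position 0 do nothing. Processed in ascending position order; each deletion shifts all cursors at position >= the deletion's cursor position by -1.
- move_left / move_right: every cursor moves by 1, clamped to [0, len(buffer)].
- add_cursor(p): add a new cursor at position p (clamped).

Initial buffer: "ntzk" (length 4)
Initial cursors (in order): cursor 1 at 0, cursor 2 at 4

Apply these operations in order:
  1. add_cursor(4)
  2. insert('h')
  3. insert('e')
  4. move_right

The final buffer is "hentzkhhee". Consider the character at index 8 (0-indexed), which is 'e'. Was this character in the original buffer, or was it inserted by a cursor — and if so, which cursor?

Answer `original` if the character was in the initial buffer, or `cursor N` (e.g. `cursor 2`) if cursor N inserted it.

Answer: cursor 2

Derivation:
After op 1 (add_cursor(4)): buffer="ntzk" (len 4), cursors c1@0 c2@4 c3@4, authorship ....
After op 2 (insert('h')): buffer="hntzkhh" (len 7), cursors c1@1 c2@7 c3@7, authorship 1....23
After op 3 (insert('e')): buffer="hentzkhhee" (len 10), cursors c1@2 c2@10 c3@10, authorship 11....2323
After op 4 (move_right): buffer="hentzkhhee" (len 10), cursors c1@3 c2@10 c3@10, authorship 11....2323
Authorship (.=original, N=cursor N): 1 1 . . . . 2 3 2 3
Index 8: author = 2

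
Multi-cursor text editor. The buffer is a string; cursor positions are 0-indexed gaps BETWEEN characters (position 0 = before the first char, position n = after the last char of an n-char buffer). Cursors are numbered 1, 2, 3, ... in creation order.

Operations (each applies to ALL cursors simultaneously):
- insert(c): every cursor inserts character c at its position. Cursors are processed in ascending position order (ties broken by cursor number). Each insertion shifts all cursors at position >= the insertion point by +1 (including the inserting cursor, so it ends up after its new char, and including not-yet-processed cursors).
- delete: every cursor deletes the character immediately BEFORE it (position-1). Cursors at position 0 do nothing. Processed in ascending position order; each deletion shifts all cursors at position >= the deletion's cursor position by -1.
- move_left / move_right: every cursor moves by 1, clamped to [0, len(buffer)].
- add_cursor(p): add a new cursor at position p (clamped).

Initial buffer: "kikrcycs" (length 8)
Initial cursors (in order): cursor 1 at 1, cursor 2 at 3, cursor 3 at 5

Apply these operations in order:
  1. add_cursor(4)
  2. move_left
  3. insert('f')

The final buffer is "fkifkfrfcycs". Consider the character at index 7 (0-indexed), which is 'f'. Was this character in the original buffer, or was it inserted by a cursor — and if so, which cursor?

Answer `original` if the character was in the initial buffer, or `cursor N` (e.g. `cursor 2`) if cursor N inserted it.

Answer: cursor 3

Derivation:
After op 1 (add_cursor(4)): buffer="kikrcycs" (len 8), cursors c1@1 c2@3 c4@4 c3@5, authorship ........
After op 2 (move_left): buffer="kikrcycs" (len 8), cursors c1@0 c2@2 c4@3 c3@4, authorship ........
After op 3 (insert('f')): buffer="fkifkfrfcycs" (len 12), cursors c1@1 c2@4 c4@6 c3@8, authorship 1..2.4.3....
Authorship (.=original, N=cursor N): 1 . . 2 . 4 . 3 . . . .
Index 7: author = 3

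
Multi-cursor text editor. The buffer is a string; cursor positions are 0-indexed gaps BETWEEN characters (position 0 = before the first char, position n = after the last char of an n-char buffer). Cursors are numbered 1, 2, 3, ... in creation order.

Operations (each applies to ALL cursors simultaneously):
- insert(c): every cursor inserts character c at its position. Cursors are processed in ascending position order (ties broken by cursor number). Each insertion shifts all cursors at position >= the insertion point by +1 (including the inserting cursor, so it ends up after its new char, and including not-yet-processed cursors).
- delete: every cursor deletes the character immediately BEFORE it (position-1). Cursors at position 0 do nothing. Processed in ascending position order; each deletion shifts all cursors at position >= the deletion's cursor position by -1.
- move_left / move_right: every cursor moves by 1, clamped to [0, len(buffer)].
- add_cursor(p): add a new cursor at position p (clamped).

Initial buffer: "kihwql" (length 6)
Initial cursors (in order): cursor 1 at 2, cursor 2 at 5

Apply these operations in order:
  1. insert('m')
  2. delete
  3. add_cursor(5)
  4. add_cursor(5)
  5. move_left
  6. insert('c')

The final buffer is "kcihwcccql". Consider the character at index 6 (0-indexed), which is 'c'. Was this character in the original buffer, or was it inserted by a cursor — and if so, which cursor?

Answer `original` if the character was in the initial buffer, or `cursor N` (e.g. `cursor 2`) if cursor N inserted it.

After op 1 (insert('m')): buffer="kimhwqml" (len 8), cursors c1@3 c2@7, authorship ..1...2.
After op 2 (delete): buffer="kihwql" (len 6), cursors c1@2 c2@5, authorship ......
After op 3 (add_cursor(5)): buffer="kihwql" (len 6), cursors c1@2 c2@5 c3@5, authorship ......
After op 4 (add_cursor(5)): buffer="kihwql" (len 6), cursors c1@2 c2@5 c3@5 c4@5, authorship ......
After op 5 (move_left): buffer="kihwql" (len 6), cursors c1@1 c2@4 c3@4 c4@4, authorship ......
After op 6 (insert('c')): buffer="kcihwcccql" (len 10), cursors c1@2 c2@8 c3@8 c4@8, authorship .1...234..
Authorship (.=original, N=cursor N): . 1 . . . 2 3 4 . .
Index 6: author = 3

Answer: cursor 3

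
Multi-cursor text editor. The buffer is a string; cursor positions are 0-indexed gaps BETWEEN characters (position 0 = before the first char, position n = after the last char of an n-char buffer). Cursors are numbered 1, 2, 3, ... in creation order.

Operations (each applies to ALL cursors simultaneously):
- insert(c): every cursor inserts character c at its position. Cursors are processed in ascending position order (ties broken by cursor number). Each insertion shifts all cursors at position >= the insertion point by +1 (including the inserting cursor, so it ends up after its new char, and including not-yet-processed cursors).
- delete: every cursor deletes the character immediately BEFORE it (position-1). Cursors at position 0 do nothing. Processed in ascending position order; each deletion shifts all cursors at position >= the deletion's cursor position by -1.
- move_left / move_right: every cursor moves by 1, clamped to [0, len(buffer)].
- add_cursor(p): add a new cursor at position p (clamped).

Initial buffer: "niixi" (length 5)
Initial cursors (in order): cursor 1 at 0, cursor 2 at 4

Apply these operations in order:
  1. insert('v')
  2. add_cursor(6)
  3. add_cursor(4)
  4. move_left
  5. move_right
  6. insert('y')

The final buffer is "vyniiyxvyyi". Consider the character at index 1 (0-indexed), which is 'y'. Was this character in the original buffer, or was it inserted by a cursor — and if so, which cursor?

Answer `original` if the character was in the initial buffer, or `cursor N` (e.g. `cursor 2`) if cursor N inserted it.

Answer: cursor 1

Derivation:
After op 1 (insert('v')): buffer="vniixvi" (len 7), cursors c1@1 c2@6, authorship 1....2.
After op 2 (add_cursor(6)): buffer="vniixvi" (len 7), cursors c1@1 c2@6 c3@6, authorship 1....2.
After op 3 (add_cursor(4)): buffer="vniixvi" (len 7), cursors c1@1 c4@4 c2@6 c3@6, authorship 1....2.
After op 4 (move_left): buffer="vniixvi" (len 7), cursors c1@0 c4@3 c2@5 c3@5, authorship 1....2.
After op 5 (move_right): buffer="vniixvi" (len 7), cursors c1@1 c4@4 c2@6 c3@6, authorship 1....2.
After op 6 (insert('y')): buffer="vyniiyxvyyi" (len 11), cursors c1@2 c4@6 c2@10 c3@10, authorship 11...4.223.
Authorship (.=original, N=cursor N): 1 1 . . . 4 . 2 2 3 .
Index 1: author = 1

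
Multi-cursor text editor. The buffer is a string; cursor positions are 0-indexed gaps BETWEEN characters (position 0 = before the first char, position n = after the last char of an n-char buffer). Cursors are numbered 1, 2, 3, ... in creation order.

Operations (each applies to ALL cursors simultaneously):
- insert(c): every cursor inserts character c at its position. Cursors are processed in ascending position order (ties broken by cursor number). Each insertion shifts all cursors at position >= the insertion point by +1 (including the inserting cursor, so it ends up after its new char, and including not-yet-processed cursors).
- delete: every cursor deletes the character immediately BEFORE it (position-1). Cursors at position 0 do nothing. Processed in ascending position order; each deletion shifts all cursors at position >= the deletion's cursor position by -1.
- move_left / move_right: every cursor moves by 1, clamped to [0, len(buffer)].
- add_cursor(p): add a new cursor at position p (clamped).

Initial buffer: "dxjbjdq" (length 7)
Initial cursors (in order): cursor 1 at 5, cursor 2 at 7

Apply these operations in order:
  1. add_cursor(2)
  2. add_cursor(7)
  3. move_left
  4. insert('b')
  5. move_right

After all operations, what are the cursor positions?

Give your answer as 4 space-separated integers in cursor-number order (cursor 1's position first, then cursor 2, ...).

Answer: 7 11 3 11

Derivation:
After op 1 (add_cursor(2)): buffer="dxjbjdq" (len 7), cursors c3@2 c1@5 c2@7, authorship .......
After op 2 (add_cursor(7)): buffer="dxjbjdq" (len 7), cursors c3@2 c1@5 c2@7 c4@7, authorship .......
After op 3 (move_left): buffer="dxjbjdq" (len 7), cursors c3@1 c1@4 c2@6 c4@6, authorship .......
After op 4 (insert('b')): buffer="dbxjbbjdbbq" (len 11), cursors c3@2 c1@6 c2@10 c4@10, authorship .3...1..24.
After op 5 (move_right): buffer="dbxjbbjdbbq" (len 11), cursors c3@3 c1@7 c2@11 c4@11, authorship .3...1..24.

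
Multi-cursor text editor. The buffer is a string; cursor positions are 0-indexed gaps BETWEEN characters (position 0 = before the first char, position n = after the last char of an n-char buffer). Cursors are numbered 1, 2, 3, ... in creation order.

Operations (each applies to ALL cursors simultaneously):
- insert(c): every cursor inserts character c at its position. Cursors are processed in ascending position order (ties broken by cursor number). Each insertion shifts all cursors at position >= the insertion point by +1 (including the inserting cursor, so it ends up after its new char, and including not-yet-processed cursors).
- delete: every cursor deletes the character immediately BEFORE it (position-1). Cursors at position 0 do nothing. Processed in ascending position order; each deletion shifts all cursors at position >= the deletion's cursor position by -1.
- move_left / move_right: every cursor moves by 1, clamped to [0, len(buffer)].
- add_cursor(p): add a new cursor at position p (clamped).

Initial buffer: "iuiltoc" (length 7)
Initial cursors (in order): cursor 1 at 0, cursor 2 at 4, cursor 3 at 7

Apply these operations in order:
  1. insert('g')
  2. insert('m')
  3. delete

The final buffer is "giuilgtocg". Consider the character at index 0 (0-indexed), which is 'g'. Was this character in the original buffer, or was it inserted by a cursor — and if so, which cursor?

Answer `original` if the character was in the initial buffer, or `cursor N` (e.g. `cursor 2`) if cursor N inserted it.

Answer: cursor 1

Derivation:
After op 1 (insert('g')): buffer="giuilgtocg" (len 10), cursors c1@1 c2@6 c3@10, authorship 1....2...3
After op 2 (insert('m')): buffer="gmiuilgmtocgm" (len 13), cursors c1@2 c2@8 c3@13, authorship 11....22...33
After op 3 (delete): buffer="giuilgtocg" (len 10), cursors c1@1 c2@6 c3@10, authorship 1....2...3
Authorship (.=original, N=cursor N): 1 . . . . 2 . . . 3
Index 0: author = 1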